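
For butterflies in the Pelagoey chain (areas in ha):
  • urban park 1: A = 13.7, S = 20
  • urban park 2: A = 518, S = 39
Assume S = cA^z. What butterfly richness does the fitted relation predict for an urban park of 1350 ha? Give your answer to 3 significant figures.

z = ln(39/20) / ln(518/13.7) = 0.6678 / 3.6326 = 0.1838
c = 20 / 13.7^0.1838 = 20 / 1.618 = 12.36
S₃ = 12.36 × 1350^0.1838 = 12.36 × 3.763 ≈ 46.51

46.5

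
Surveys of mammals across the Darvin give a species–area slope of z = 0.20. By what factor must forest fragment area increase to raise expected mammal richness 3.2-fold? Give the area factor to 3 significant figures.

336

(A₂/A₁)^0.2 = 3.2, so A₂/A₁ = 3.2^(1/0.2) = 3.2^5
ln(A₂/A₁) = ln 3.2 / 0.2 = 1.1632 / 0.2 = 5.8158
A₂/A₁ = e^5.8158 ≈ 335.5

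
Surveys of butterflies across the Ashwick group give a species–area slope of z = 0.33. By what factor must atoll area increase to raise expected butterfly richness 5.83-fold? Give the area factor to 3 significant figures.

(A₂/A₁)^0.33 = 5.83, so A₂/A₁ = 5.83^(1/0.33) = 5.83^3.03
ln(A₂/A₁) = ln 5.83 / 0.33 = 1.7630 / 0.33 = 5.3425
A₂/A₁ = e^5.3425 ≈ 209

209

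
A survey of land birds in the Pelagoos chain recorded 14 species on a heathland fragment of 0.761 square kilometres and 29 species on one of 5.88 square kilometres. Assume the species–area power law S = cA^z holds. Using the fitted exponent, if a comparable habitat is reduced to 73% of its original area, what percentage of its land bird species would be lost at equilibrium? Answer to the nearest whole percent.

z = ln(29/14) / ln(5.88/0.761) = 0.7282 / 2.0447 = 0.3562
S_new/S_old = (A_new/A_old)^z = 0.73^0.3562 = exp(0.3562 × -0.3147) = 0.894
Fraction lost = 1 − 0.894 = 0.106

11%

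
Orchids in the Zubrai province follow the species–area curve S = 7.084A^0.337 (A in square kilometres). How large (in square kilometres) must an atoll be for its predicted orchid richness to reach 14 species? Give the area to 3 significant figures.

14 = 7.084 × A^0.337  ⇒  A^0.337 = 14/7.084 = 1.976
ln A = ln(1.976) / 0.337 = 0.6812 / 0.337 = 2.0214
A = e^2.0214 ≈ 7.549 square kilometres

7.55 square kilometres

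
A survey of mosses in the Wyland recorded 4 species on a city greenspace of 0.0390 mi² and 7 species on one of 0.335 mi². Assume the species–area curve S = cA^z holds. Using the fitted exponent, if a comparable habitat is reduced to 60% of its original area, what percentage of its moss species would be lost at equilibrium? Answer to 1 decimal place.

z = ln(7/4) / ln(0.335/0.039) = 0.5596 / 2.1506 = 0.2602
S_new/S_old = (A_new/A_old)^z = 0.6^0.2602 = exp(0.2602 × -0.5108) = 0.8755
Fraction lost = 1 − 0.8755 = 0.1245

12.4%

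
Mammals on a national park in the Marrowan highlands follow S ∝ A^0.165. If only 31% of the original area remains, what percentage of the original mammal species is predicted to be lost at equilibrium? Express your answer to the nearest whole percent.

S_new/S_old = (A_new/A_old)^z = 0.31^0.165
= exp(0.165 × ln 0.31) = exp(0.165 × -1.1712) = exp(-0.1932) ≈ 0.8243
Fraction lost = 1 − 0.8243 = 0.1757

18%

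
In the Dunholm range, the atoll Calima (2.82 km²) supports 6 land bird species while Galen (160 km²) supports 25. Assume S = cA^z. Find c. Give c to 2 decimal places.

z = ln(S₂/S₁) / ln(A₂/A₁) = ln(25/6) / ln(160/2.82) = 1.4271 / 4.0384 = 0.3534
c = S₁ / A₁^z = 6 / 2.82^0.3534 = 6 / 1.442 = 4.159

4.16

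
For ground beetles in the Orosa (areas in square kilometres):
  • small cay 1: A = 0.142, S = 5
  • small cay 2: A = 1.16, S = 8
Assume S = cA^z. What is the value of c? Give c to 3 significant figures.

7.74

z = ln(S₂/S₁) / ln(A₂/A₁) = ln(8/5) / ln(1.16/0.142) = 0.4700 / 2.1003 = 0.2238
c = S₁ / A₁^z = 5 / 0.142^0.2238 = 5 / 0.6461 = 7.739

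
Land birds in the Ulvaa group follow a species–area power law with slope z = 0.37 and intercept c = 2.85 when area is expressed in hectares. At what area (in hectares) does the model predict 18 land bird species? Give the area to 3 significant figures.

18 = 2.85 × A^0.37  ⇒  A^0.37 = 18/2.85 = 6.316
ln A = ln(6.316) / 0.37 = 1.8431 / 0.37 = 4.9812
A = e^4.9812 ≈ 145.7 hectares

146 hectares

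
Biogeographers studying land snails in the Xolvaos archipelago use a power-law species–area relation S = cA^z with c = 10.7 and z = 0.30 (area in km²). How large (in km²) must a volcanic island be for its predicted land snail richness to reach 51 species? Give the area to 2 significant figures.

180 km²

51 = 10.7 × A^0.3  ⇒  A^0.3 = 51/10.7 = 4.766
ln A = ln(4.766) / 0.3 = 1.5616 / 0.3 = 5.2053
A = e^5.2053 ≈ 182.2 km²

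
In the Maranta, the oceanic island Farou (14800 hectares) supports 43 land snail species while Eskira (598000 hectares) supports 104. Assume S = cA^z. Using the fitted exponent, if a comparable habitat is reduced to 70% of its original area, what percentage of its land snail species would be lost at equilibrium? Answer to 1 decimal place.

z = ln(104/43) / ln(598000/14800) = 0.8832 / 3.6990 = 0.2388
S_new/S_old = (A_new/A_old)^z = 0.7^0.2388 = exp(0.2388 × -0.3567) = 0.9184
Fraction lost = 1 − 0.9184 = 0.08164

8.2%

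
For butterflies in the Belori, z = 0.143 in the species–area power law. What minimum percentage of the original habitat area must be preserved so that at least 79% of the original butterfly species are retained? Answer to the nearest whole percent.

Need (A_new/A_old)^0.143 = 0.79, so A_new/A_old = 0.79^(1/0.143) = 0.79^6.993
ln(A_new/A_old) = ln 0.79 / 0.143 = -0.2357 / 0.143 = -1.6484
A_new/A_old = e^-1.6484 ≈ 0.1924

19%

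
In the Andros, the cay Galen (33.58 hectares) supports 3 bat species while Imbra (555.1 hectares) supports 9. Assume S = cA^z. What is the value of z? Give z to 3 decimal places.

0.392

Taking logs: ln S = ln c + z ln A, so z = (ln S₂ − ln S₁)/(ln A₂ − ln A₁).
z = ln(9/3) / ln(555.1/33.58) = ln(3) / ln(16.53) = 1.0986 / 2.8052 = 0.3916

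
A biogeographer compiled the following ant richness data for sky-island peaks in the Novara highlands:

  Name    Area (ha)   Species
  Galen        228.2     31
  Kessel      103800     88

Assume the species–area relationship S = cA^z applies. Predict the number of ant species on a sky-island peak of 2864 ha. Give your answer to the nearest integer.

z = ln(88/31) / ln(103800/228.2) = 1.0433 / 6.1200 = 0.1705
c = 31 / 228.2^0.1705 = 31 / 2.524 = 12.28
S₃ = 12.28 × 2864^0.1705 = 12.28 × 3.885 ≈ 47.72

48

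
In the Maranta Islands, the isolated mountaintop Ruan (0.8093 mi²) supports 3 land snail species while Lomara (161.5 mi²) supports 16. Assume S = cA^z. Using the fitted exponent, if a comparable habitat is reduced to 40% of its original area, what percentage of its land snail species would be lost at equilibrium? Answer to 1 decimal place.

z = ln(16/3) / ln(161.5/0.8093) = 1.6740 / 5.2961 = 0.3161
S_new/S_old = (A_new/A_old)^z = 0.4^0.3161 = exp(0.3161 × -0.9163) = 0.7485
Fraction lost = 1 − 0.7485 = 0.2515

25.1%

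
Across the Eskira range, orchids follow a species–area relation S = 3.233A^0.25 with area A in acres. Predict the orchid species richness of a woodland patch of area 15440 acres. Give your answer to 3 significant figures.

S = 3.233 × 15440^0.25
ln S = ln 3.233 + 0.25 × ln 15440 = 1.1734 + 0.25 × 9.6447 = 3.5846
S = e^3.5846 ≈ 36.04

36.0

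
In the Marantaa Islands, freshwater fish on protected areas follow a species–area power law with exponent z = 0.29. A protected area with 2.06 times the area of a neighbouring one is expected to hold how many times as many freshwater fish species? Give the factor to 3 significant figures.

1.23

S₂/S₁ = (A₂/A₁)^z = 2.06^0.29
ln(S₂/S₁) = 0.29 × ln 2.06 = 0.29 × 0.7227 = 0.2096
S₂/S₁ = e^0.2096 ≈ 1.233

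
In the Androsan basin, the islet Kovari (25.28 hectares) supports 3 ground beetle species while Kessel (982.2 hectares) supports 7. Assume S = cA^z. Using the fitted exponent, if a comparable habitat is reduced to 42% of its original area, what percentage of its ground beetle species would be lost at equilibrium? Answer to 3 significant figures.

z = ln(7/3) / ln(982.2/25.28) = 0.8473 / 3.6598 = 0.2315
S_new/S_old = (A_new/A_old)^z = 0.42^0.2315 = exp(0.2315 × -0.8675) = 0.818
Fraction lost = 1 − 0.818 = 0.182

18.2%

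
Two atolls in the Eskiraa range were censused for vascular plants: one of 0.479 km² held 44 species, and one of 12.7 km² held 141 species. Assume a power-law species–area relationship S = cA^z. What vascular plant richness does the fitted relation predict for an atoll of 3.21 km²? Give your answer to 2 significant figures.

86

z = ln(141/44) / ln(12.7/0.479) = 1.1646 / 3.2777 = 0.3553
c = 44 / 0.479^0.3553 = 44 / 0.7699 = 57.15
S₃ = 57.15 × 3.21^0.3553 = 57.15 × 1.513 ≈ 86.5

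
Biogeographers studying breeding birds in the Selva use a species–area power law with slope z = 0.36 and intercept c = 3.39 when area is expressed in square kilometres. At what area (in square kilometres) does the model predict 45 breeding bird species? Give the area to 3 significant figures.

45 = 3.39 × A^0.36  ⇒  A^0.36 = 45/3.39 = 13.27
ln A = ln(13.27) / 0.36 = 2.5858 / 0.36 = 7.1829
A = e^7.1829 ≈ 1317 square kilometres

1320 square kilometres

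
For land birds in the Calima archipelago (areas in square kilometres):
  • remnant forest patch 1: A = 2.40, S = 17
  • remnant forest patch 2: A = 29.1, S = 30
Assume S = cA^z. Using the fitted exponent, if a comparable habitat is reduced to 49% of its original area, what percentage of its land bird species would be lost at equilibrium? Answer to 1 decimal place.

z = ln(30/17) / ln(29.1/2.4) = 0.5680 / 2.4953 = 0.2276
S_new/S_old = (A_new/A_old)^z = 0.49^0.2276 = exp(0.2276 × -0.7133) = 0.8501
Fraction lost = 1 − 0.8501 = 0.1499

15.0%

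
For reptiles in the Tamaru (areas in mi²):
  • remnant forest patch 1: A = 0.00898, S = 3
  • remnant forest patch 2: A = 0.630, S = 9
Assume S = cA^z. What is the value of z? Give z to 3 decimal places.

0.258

Taking logs: ln S = ln c + z ln A, so z = (ln S₂ − ln S₁)/(ln A₂ − ln A₁).
z = ln(9/3) / ln(0.63/0.00898) = ln(3) / ln(70.16) = 1.0986 / 4.2507 = 0.2585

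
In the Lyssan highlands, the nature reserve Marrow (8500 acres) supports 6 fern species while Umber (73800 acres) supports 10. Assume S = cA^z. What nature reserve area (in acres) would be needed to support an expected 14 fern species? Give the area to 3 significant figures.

306000 acres

z = ln(10/6) / ln(73800/8500) = 0.5108 / 2.1613 = 0.2364
c = 6 / 8500^0.2364 = 6 / 8.486 = 0.707
A = (14/0.707)^(1/0.2364) ⇒ ln A = ln(19.8)/0.2364 = 12.6327
A = e^12.6327 ≈ 306423 acres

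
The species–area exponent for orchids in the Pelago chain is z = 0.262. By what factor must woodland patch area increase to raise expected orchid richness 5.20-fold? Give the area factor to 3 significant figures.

541

(A₂/A₁)^0.262 = 5.2, so A₂/A₁ = 5.2^(1/0.262) = 5.2^3.817
ln(A₂/A₁) = ln 5.2 / 0.262 = 1.6487 / 0.262 = 6.2926
A₂/A₁ = e^6.2926 ≈ 540.6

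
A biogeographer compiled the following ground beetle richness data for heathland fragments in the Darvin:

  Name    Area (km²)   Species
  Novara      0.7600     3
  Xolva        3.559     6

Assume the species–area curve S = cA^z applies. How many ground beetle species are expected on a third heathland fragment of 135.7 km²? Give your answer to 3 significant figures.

z = ln(6/3) / ln(3.559/0.76) = 0.6931 / 1.5439 = 0.4490
c = 3 / 0.76^0.4490 = 3 / 0.8841 = 3.393
S₃ = 3.393 × 135.7^0.4490 = 3.393 × 9.066 ≈ 30.77

30.8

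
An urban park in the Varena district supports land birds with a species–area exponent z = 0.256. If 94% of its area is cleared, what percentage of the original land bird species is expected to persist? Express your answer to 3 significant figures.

S_new/S_old = (A_new/A_old)^z = 0.06^0.256
= exp(0.256 × ln 0.06) = exp(0.256 × -2.8134) = exp(-0.7202) ≈ 0.4866

48.7%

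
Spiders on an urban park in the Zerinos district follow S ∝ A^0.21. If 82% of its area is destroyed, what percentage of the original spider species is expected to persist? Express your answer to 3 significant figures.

69.8%

S_new/S_old = (A_new/A_old)^z = 0.18^0.21
= exp(0.21 × ln 0.18) = exp(0.21 × -1.7148) = exp(-0.3601) ≈ 0.6976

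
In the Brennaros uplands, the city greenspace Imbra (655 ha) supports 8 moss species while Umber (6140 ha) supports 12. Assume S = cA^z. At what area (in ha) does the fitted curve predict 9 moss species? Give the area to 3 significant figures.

z = ln(12/8) / ln(6140/655) = 0.4055 / 2.2379 = 0.1812
c = 8 / 655^0.1812 = 8 / 3.238 = 2.471
A = (9/2.471)^(1/0.1812) ⇒ ln A = ln(3.642)/0.1812 = 7.1347
A = e^7.1347 ≈ 1255 ha

1250 ha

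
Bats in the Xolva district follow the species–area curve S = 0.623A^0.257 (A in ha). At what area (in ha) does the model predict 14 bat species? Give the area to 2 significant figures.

14 = 0.623 × A^0.257  ⇒  A^0.257 = 14/0.623 = 22.47
ln A = ln(22.47) / 0.257 = 3.1123 / 0.257 = 12.1100
A = e^12.1100 ≈ 181677 ha

180000 ha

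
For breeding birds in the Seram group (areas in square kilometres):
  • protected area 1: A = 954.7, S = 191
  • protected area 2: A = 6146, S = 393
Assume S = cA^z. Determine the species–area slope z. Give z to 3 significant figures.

Taking logs: ln S = ln c + z ln A, so z = (ln S₂ − ln S₁)/(ln A₂ − ln A₁).
z = ln(393/191) / ln(6146/954.7) = ln(2.058) / ln(6.438) = 0.7215 / 1.8622 = 0.3875

0.387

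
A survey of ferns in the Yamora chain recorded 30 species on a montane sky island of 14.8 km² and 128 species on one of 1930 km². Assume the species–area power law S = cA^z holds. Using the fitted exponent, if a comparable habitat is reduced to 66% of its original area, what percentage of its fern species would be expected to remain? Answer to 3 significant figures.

z = ln(128/30) / ln(1930/14.8) = 1.4508 / 4.8706 = 0.2979
S_new/S_old = (A_new/A_old)^z = 0.66^0.2979 = exp(0.2979 × -0.4155) = 0.8836

88.4%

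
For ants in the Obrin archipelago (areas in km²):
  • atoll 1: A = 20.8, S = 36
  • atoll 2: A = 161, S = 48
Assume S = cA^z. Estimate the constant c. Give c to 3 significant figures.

z = ln(S₂/S₁) / ln(A₂/A₁) = ln(48/36) / ln(161/20.8) = 0.2877 / 2.0465 = 0.1406
c = S₁ / A₁^z = 36 / 20.8^0.1406 = 36 / 1.532 = 23.5

23.5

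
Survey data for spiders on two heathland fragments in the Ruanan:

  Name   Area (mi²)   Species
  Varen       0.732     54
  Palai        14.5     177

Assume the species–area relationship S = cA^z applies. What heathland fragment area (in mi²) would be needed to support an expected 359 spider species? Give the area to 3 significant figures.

z = ln(177/54) / ln(14.5/0.732) = 1.1872 / 2.9861 = 0.3976
c = 54 / 0.732^0.3976 = 54 / 0.8834 = 61.13
A = (359/61.13)^(1/0.3976) ⇒ ln A = ln(5.873)/0.3976 = 4.4529
A = e^4.4529 ≈ 85.88 mi²

85.9 mi²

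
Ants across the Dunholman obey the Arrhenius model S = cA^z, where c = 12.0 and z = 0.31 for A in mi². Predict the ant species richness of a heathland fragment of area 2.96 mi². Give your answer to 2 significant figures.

S = 12 × 2.96^0.31
ln S = ln 12 + 0.31 × ln 2.96 = 2.4849 + 0.31 × 1.0852 = 2.8213
S = e^2.8213 ≈ 16.8

17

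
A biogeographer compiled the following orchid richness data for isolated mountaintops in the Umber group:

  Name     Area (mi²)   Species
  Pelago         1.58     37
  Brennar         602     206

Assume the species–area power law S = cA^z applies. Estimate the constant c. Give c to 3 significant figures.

32.4

z = ln(S₂/S₁) / ln(A₂/A₁) = ln(206/37) / ln(602/1.58) = 1.7170 / 5.9428 = 0.2889
c = S₁ / A₁^z = 37 / 1.58^0.2889 = 37 / 1.141 = 32.42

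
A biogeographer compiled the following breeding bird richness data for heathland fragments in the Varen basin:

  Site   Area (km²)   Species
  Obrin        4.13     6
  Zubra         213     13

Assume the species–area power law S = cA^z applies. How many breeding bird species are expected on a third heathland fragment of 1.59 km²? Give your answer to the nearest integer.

5

z = ln(13/6) / ln(213/4.13) = 0.7732 / 3.9430 = 0.1961
c = 6 / 4.13^0.1961 = 6 / 1.321 = 4.543
S₃ = 4.543 × 1.59^0.1961 = 4.543 × 1.095 ≈ 4.976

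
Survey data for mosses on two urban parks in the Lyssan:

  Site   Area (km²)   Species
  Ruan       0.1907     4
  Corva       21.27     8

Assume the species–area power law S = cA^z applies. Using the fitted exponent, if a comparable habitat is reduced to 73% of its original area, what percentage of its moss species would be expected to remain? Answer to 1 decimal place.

95.5%

z = ln(8/4) / ln(21.27/0.1907) = 0.6931 / 4.7144 = 0.1470
S_new/S_old = (A_new/A_old)^z = 0.73^0.1470 = exp(0.1470 × -0.3147) = 0.9548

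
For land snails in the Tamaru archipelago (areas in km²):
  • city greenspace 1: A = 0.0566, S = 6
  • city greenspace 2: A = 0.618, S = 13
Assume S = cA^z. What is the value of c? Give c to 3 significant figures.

15.2

z = ln(S₂/S₁) / ln(A₂/A₁) = ln(13/6) / ln(0.618/0.0566) = 0.7732 / 2.3905 = 0.3234
c = S₁ / A₁^z = 6 / 0.0566^0.3234 = 6 / 0.395 = 15.19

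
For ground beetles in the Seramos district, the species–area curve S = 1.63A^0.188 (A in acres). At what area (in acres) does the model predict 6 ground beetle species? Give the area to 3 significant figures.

1020 acres

6 = 1.63 × A^0.188  ⇒  A^0.188 = 6/1.63 = 3.681
ln A = ln(3.681) / 0.188 = 1.3032 / 0.188 = 6.9318
A = e^6.9318 ≈ 1024 acres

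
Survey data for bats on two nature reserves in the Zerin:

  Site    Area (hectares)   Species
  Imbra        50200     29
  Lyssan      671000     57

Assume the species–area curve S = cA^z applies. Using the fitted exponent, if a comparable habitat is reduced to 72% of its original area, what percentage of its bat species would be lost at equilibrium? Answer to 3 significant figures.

z = ln(57/29) / ln(671000/50200) = 0.6758 / 2.5928 = 0.2606
S_new/S_old = (A_new/A_old)^z = 0.72^0.2606 = exp(0.2606 × -0.3285) = 0.9179
Fraction lost = 1 − 0.9179 = 0.08206

8.21%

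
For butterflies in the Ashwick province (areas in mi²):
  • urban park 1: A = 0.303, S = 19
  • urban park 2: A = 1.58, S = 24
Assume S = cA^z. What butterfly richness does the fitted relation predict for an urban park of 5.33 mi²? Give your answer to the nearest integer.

29

z = ln(24/19) / ln(1.58/0.303) = 0.2336 / 1.6514 = 0.1415
c = 19 / 0.303^0.1415 = 19 / 0.8446 = 22.5
S₃ = 22.5 × 5.33^0.1415 = 22.5 × 1.267 ≈ 28.5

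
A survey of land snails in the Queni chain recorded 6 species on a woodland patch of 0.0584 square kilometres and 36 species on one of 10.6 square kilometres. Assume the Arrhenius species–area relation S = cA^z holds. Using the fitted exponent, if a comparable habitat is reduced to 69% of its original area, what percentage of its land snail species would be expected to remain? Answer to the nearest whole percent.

z = ln(36/6) / ln(10.6/0.0584) = 1.7918 / 5.2013 = 0.3445
S_new/S_old = (A_new/A_old)^z = 0.69^0.3445 = exp(0.3445 × -0.3711) = 0.88

88%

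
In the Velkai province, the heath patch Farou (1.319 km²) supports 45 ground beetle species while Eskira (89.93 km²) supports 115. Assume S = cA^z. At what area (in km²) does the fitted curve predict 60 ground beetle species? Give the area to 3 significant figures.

z = ln(115/45) / ln(89.93/1.319) = 0.9383 / 4.2222 = 0.2222
c = 45 / 1.319^0.2222 = 45 / 1.063 = 42.31
A = (60/42.31)^(1/0.2222) ⇒ ln A = ln(1.418)/0.2222 = 1.5714
A = e^1.5714 ≈ 4.814 km²

4.81 km²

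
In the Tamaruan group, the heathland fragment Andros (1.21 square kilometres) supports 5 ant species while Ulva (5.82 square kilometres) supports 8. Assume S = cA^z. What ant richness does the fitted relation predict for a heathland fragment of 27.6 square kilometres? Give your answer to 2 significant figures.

13

z = ln(8/5) / ln(5.82/1.21) = 0.4700 / 1.5707 = 0.2992
c = 5 / 1.21^0.2992 = 5 / 1.059 = 4.723
S₃ = 4.723 × 27.6^0.2992 = 4.723 × 2.699 ≈ 12.75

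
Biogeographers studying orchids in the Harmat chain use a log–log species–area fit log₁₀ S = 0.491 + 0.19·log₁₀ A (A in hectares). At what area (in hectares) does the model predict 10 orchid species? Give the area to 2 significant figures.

10 = 3.097 × A^0.19  ⇒  A^0.19 = 10/3.097 = 3.228
ln A = ln(3.228) / 0.19 = 1.1720 / 0.19 = 6.1685
A = e^6.1685 ≈ 477.5 hectares

480 hectares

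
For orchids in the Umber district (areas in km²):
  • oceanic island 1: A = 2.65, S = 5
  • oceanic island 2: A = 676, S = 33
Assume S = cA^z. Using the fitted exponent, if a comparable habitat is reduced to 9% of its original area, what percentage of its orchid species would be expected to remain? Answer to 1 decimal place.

z = ln(33/5) / ln(676/2.65) = 1.8871 / 5.5416 = 0.3405
S_new/S_old = (A_new/A_old)^z = 0.09^0.3405 = exp(0.3405 × -2.4079) = 0.4404

44.0%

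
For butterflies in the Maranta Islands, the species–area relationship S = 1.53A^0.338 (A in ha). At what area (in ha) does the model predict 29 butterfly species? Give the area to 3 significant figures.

29 = 1.53 × A^0.338  ⇒  A^0.338 = 29/1.53 = 18.95
ln A = ln(18.95) / 0.338 = 2.9420 / 0.338 = 8.7042
A = e^8.7042 ≈ 6028 ha

6030 ha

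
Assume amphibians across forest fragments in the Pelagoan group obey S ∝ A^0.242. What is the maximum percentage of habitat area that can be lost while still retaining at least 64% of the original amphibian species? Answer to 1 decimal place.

Need (A_new/A_old)^0.242 = 0.64, so A_new/A_old = 0.64^(1/0.242) = 0.64^4.132
ln(A_new/A_old) = ln 0.64 / 0.242 = -0.4463 / 0.242 = -1.8442
A_new/A_old = e^-1.8442 ≈ 0.1582
Fraction that can be lost = 1 − 0.1582 = 0.8418

84.2%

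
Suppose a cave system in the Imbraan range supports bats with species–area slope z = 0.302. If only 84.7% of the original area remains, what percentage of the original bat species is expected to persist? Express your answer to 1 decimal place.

S_new/S_old = (A_new/A_old)^z = 0.847^0.302
= exp(0.302 × ln 0.847) = exp(0.302 × -0.1661) = exp(-0.0501) ≈ 0.9511

95.1%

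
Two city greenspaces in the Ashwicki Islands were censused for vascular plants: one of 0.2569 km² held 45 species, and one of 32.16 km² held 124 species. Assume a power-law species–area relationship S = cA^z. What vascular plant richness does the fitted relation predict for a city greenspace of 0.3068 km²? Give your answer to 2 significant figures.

z = ln(124/45) / ln(32.16/0.2569) = 1.0136 / 4.8298 = 0.2099
c = 45 / 0.2569^0.2099 = 45 / 0.7518 = 59.85
S₃ = 59.85 × 0.3068^0.2099 = 59.85 × 0.7804 ≈ 46.71

47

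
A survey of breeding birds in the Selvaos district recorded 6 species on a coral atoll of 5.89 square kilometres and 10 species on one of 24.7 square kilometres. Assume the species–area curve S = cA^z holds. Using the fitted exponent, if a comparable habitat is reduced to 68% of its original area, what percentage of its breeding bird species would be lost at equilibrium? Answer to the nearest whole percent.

z = ln(10/6) / ln(24.7/5.89) = 0.5108 / 1.4335 = 0.3563
S_new/S_old = (A_new/A_old)^z = 0.68^0.3563 = exp(0.3563 × -0.3857) = 0.8716
Fraction lost = 1 − 0.8716 = 0.1284

13%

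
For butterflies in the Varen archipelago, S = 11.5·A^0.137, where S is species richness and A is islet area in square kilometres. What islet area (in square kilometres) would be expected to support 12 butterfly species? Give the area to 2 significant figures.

12 = 11.5 × A^0.137  ⇒  A^0.137 = 12/11.5 = 1.043
ln A = ln(1.043) / 0.137 = 0.0426 / 0.137 = 0.3107
A = e^0.3107 ≈ 1.364 square kilometres

1.4 square kilometres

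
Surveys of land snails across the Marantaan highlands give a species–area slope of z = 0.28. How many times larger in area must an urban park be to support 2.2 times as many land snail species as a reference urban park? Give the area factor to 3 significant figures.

16.7

(A₂/A₁)^0.28 = 2.2, so A₂/A₁ = 2.2^(1/0.28) = 2.2^3.571
ln(A₂/A₁) = ln 2.2 / 0.28 = 0.7885 / 0.28 = 2.8159
A₂/A₁ = e^2.8159 ≈ 16.71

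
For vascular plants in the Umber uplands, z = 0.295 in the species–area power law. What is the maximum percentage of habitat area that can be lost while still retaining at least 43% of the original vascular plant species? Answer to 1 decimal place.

Need (A_new/A_old)^0.295 = 0.43, so A_new/A_old = 0.43^(1/0.295) = 0.43^3.39
ln(A_new/A_old) = ln 0.43 / 0.295 = -0.8440 / 0.295 = -2.8609
A_new/A_old = e^-2.8609 ≈ 0.05722
Fraction that can be lost = 1 − 0.05722 = 0.9428

94.3%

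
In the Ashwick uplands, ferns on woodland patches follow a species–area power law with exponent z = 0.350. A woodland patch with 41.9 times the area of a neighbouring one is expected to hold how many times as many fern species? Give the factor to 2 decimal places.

3.70

S₂/S₁ = (A₂/A₁)^z = 41.9^0.35
ln(S₂/S₁) = 0.35 × ln 41.9 = 0.35 × 3.7353 = 1.3074
S₂/S₁ = e^1.3074 ≈ 3.696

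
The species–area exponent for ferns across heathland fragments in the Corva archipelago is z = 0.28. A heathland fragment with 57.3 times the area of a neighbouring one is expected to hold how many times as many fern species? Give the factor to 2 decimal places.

3.11

S₂/S₁ = (A₂/A₁)^z = 57.3^0.28
ln(S₂/S₁) = 0.28 × ln 57.3 = 0.28 × 4.0483 = 1.1335
S₂/S₁ = e^1.1335 ≈ 3.107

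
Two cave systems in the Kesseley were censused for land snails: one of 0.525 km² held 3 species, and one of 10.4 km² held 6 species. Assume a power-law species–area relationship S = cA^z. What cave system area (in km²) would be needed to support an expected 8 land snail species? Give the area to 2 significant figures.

36 km²

z = ln(6/3) / ln(10.4/0.525) = 0.6931 / 2.9862 = 0.2321
c = 3 / 0.525^0.2321 = 3 / 0.8611 = 3.484
A = (8/3.484)^(1/0.2321) ⇒ ln A = ln(2.296)/0.2321 = 3.5812
A = e^3.5812 ≈ 35.92 km²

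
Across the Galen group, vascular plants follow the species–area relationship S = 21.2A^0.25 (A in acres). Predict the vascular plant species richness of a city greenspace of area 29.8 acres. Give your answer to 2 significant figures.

S = 21.2 × 29.8^0.25
ln S = ln 21.2 + 0.25 × ln 29.8 = 3.0540 + 0.25 × 3.3945 = 3.9026
S = e^3.9026 ≈ 49.53

50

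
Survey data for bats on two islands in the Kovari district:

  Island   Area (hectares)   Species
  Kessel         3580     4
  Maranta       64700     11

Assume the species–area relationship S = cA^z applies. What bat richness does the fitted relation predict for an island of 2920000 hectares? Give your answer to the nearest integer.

42

z = ln(11/4) / ln(64700/3580) = 1.0116 / 2.8944 = 0.3495
c = 4 / 3580^0.3495 = 4 / 17.46 = 0.2291
S₃ = 0.2291 × 2920000^0.3495 = 0.2291 × 181.8 ≈ 41.65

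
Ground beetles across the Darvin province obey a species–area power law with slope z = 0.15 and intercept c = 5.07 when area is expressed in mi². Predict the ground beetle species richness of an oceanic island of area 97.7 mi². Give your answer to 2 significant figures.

10

S = 5.07 × 97.7^0.15
ln S = ln 5.07 + 0.15 × ln 97.7 = 1.6233 + 0.15 × 4.5819 = 2.3106
S = e^2.3106 ≈ 10.08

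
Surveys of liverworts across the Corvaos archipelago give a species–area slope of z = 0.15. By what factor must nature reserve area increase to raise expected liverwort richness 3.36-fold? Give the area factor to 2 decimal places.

3227.96

(A₂/A₁)^0.15 = 3.36, so A₂/A₁ = 3.36^(1/0.15) = 3.36^6.667
ln(A₂/A₁) = ln 3.36 / 0.15 = 1.2119 / 0.15 = 8.0796
A₂/A₁ = e^8.0796 ≈ 3228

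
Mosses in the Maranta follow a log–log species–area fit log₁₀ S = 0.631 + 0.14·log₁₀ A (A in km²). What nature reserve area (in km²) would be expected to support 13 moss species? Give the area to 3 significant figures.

13 = 4.276 × A^0.14  ⇒  A^0.14 = 13/4.276 = 3.04
ln A = ln(3.04) / 0.14 = 1.1120 / 0.14 = 7.9430
A = e^7.9430 ≈ 2816 km²

2820 km²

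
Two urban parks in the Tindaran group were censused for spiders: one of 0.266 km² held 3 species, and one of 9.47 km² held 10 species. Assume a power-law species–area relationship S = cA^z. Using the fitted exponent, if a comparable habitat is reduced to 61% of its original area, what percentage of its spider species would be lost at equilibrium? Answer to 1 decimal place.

15.3%

z = ln(10/3) / ln(9.47/0.266) = 1.2040 / 3.5724 = 0.3370
S_new/S_old = (A_new/A_old)^z = 0.61^0.3370 = exp(0.3370 × -0.4943) = 0.8465
Fraction lost = 1 − 0.8465 = 0.1535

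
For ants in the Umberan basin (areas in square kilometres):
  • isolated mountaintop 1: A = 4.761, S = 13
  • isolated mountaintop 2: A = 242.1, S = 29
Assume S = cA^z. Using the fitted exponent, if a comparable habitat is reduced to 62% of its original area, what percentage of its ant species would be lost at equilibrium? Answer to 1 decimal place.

9.3%

z = ln(29/13) / ln(242.1/4.761) = 0.8023 / 3.9289 = 0.2042
S_new/S_old = (A_new/A_old)^z = 0.62^0.2042 = exp(0.2042 × -0.4780) = 0.907
Fraction lost = 1 − 0.907 = 0.09301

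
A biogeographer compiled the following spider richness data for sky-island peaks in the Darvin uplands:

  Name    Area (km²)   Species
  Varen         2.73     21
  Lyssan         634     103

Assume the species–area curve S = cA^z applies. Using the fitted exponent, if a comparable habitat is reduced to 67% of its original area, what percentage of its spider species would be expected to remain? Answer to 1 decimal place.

89.0%

z = ln(103/21) / ln(634/2.73) = 1.5902 / 5.4477 = 0.2919
S_new/S_old = (A_new/A_old)^z = 0.67^0.2919 = exp(0.2919 × -0.4005) = 0.8897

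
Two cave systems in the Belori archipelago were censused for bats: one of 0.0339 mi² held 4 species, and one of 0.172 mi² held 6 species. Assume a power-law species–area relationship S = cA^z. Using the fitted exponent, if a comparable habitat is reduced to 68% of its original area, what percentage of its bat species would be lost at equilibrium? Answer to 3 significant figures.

z = ln(6/4) / ln(0.172/0.0339) = 0.4055 / 1.6241 = 0.2497
S_new/S_old = (A_new/A_old)^z = 0.68^0.2497 = exp(0.2497 × -0.3857) = 0.9082
Fraction lost = 1 − 0.9082 = 0.09179

9.18%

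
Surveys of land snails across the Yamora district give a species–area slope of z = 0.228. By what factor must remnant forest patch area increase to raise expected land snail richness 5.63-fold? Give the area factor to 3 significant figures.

1960

(A₂/A₁)^0.228 = 5.63, so A₂/A₁ = 5.63^(1/0.228) = 5.63^4.386
ln(A₂/A₁) = ln 5.63 / 0.228 = 1.7281 / 0.228 = 7.5794
A₂/A₁ = e^7.5794 ≈ 1958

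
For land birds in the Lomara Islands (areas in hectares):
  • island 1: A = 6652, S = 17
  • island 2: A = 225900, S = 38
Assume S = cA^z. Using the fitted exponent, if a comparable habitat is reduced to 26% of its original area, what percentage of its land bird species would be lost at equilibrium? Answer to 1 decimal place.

z = ln(38/17) / ln(225900/6652) = 0.8044 / 3.5252 = 0.2282
S_new/S_old = (A_new/A_old)^z = 0.26^0.2282 = exp(0.2282 × -1.3471) = 0.7354
Fraction lost = 1 − 0.7354 = 0.2646

26.5%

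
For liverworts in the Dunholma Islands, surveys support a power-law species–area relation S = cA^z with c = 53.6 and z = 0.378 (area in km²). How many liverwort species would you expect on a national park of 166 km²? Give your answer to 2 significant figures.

370

S = 53.6 × 166^0.378 = 53.6 × 6.906 ≈ 370.1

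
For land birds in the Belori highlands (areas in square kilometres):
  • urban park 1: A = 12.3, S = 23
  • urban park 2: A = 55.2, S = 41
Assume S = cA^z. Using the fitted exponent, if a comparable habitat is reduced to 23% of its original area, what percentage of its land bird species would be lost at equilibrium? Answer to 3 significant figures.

z = ln(41/23) / ln(55.2/12.3) = 0.5781 / 1.5014 = 0.3850
S_new/S_old = (A_new/A_old)^z = 0.23^0.3850 = exp(0.3850 × -1.4697) = 0.5679
Fraction lost = 1 − 0.5679 = 0.4321

43.2%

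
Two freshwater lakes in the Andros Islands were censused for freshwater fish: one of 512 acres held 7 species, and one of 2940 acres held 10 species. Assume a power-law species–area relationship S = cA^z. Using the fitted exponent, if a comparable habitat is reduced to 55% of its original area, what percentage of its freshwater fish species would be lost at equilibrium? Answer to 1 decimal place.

11.5%

z = ln(10/7) / ln(2940/512) = 0.3567 / 1.7478 = 0.2041
S_new/S_old = (A_new/A_old)^z = 0.55^0.2041 = exp(0.2041 × -0.5978) = 0.8851
Fraction lost = 1 − 0.8851 = 0.1149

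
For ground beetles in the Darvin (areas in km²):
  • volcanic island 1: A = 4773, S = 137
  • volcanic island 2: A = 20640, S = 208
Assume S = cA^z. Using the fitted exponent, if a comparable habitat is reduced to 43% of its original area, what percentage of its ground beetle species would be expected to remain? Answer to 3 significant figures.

78.6%

z = ln(208/137) / ln(20640/4773) = 0.4176 / 1.4643 = 0.2852
S_new/S_old = (A_new/A_old)^z = 0.43^0.2852 = exp(0.2852 × -0.8440) = 0.7861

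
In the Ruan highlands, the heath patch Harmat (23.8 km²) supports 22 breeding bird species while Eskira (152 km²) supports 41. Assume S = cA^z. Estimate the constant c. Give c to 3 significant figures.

z = ln(S₂/S₁) / ln(A₂/A₁) = ln(41/22) / ln(152/23.8) = 0.6225 / 1.8542 = 0.3357
c = S₁ / A₁^z = 22 / 23.8^0.3357 = 22 / 2.899 = 7.59

7.59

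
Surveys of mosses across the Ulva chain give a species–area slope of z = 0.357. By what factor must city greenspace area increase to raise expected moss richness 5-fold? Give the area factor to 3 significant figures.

90.8

(A₂/A₁)^0.357 = 5, so A₂/A₁ = 5^(1/0.357) = 5^2.801
ln(A₂/A₁) = ln 5 / 0.357 = 1.6094 / 0.357 = 4.5082
A₂/A₁ = e^4.5082 ≈ 90.76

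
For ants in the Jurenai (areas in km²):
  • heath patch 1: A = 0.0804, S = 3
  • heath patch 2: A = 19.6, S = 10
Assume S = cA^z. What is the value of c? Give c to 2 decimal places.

5.21

z = ln(S₂/S₁) / ln(A₂/A₁) = ln(10/3) / ln(19.6/0.0804) = 1.2040 / 5.4963 = 0.2191
c = S₁ / A₁^z = 3 / 0.0804^0.2191 = 3 / 0.5757 = 5.211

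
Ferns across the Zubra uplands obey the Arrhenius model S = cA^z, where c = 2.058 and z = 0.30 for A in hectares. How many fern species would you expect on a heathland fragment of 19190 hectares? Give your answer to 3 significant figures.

39.7

S = 2.058 × 19190^0.3 = 2.058 × 19.27 ≈ 39.66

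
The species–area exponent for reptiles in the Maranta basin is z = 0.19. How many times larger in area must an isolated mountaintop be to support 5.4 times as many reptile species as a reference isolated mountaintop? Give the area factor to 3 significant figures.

7160

(A₂/A₁)^0.19 = 5.4, so A₂/A₁ = 5.4^(1/0.19) = 5.4^5.263
ln(A₂/A₁) = ln 5.4 / 0.19 = 1.6864 / 0.19 = 8.8758
A₂/A₁ = e^8.8758 ≈ 7157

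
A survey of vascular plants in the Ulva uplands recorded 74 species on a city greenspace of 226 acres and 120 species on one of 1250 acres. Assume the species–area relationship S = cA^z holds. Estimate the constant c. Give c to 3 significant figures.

16.0

z = ln(S₂/S₁) / ln(A₂/A₁) = ln(120/74) / ln(1250/226) = 0.4834 / 1.7104 = 0.2826
c = S₁ / A₁^z = 74 / 226^0.2826 = 74 / 4.628 = 15.99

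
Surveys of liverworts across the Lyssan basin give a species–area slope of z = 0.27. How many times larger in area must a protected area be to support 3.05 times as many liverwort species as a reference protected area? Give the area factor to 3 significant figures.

(A₂/A₁)^0.27 = 3.05, so A₂/A₁ = 3.05^(1/0.27) = 3.05^3.704
ln(A₂/A₁) = ln 3.05 / 0.27 = 1.1151 / 0.27 = 4.1302
A₂/A₁ = e^4.1302 ≈ 62.19

62.2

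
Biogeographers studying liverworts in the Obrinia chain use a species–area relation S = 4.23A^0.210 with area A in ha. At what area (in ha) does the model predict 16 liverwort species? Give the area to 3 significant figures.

564 ha

16 = 4.23 × A^0.21  ⇒  A^0.21 = 16/4.23 = 3.783
ln A = ln(3.783) / 0.21 = 1.3304 / 0.21 = 6.3352
A = e^6.3352 ≈ 564.1 ha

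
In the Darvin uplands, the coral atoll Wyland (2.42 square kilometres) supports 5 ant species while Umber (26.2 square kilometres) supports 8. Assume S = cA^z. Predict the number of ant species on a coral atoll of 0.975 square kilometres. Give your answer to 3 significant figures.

4.18

z = ln(8/5) / ln(26.2/2.42) = 0.4700 / 2.3820 = 0.1973
c = 5 / 2.42^0.1973 = 5 / 1.191 = 4.2
S₃ = 4.2 × 0.975^0.1973 = 4.2 × 0.995 ≈ 4.179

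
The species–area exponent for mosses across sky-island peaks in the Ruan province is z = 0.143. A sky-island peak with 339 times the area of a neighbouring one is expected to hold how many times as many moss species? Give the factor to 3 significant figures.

2.30

S₂/S₁ = (A₂/A₁)^z = 339^0.143
ln(S₂/S₁) = 0.143 × ln 339 = 0.143 × 5.8260 = 0.8331
S₂/S₁ = e^0.8331 ≈ 2.3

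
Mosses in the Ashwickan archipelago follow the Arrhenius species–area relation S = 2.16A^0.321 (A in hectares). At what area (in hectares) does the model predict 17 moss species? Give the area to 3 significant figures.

618 hectares

17 = 2.16 × A^0.321  ⇒  A^0.321 = 17/2.16 = 7.87
ln A = ln(7.87) / 0.321 = 2.0631 / 0.321 = 6.4271
A = e^6.4271 ≈ 618.4 hectares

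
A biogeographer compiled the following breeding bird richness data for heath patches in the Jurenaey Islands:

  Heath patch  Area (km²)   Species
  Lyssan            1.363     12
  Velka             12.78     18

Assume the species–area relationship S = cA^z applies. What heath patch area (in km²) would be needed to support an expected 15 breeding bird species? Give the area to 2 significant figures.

4.7 km²

z = ln(18/12) / ln(12.78/1.363) = 0.4055 / 2.2382 = 0.1812
c = 12 / 1.363^0.1812 = 12 / 1.058 = 11.35
A = (15/11.35)^(1/0.1812) ⇒ ln A = ln(1.322)/0.1812 = 1.5415
A = e^1.5415 ≈ 4.671 km²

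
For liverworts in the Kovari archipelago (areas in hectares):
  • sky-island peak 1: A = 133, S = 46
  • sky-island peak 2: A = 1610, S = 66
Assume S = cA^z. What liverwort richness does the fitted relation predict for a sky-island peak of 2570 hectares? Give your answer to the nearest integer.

z = ln(66/46) / ln(1610/133) = 0.3610 / 2.4936 = 0.1448
c = 46 / 133^0.1448 = 46 / 2.03 = 22.66
S₃ = 22.66 × 2570^0.1448 = 22.66 × 3.117 ≈ 70.62

71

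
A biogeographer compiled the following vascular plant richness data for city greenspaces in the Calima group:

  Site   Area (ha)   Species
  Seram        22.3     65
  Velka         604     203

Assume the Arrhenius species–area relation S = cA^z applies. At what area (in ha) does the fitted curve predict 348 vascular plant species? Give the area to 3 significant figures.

z = ln(203/65) / ln(604/22.3) = 1.1388 / 3.2990 = 0.3452
c = 65 / 22.3^0.3452 = 65 / 2.92 = 22.26
A = (348/22.26)^(1/0.3452) ⇒ ln A = ln(15.64)/0.3452 = 7.9650
A = e^7.9650 ≈ 2878 ha

2880 ha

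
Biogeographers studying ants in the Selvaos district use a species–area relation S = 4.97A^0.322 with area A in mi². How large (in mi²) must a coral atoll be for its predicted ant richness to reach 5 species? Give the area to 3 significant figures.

5 = 4.97 × A^0.322  ⇒  A^0.322 = 5/4.97 = 1.006
ln A = ln(1.006) / 0.322 = 0.0060 / 0.322 = 0.0187
A = e^0.0187 ≈ 1.019 mi²

1.02 mi²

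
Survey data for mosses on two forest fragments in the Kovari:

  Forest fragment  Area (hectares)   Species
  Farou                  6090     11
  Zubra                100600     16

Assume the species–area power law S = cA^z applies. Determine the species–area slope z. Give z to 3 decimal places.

0.134

Taking logs: ln S = ln c + z ln A, so z = (ln S₂ − ln S₁)/(ln A₂ − ln A₁).
z = ln(16/11) / ln(100600/6090) = ln(1.455) / ln(16.52) = 0.3747 / 2.8045 = 0.1336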